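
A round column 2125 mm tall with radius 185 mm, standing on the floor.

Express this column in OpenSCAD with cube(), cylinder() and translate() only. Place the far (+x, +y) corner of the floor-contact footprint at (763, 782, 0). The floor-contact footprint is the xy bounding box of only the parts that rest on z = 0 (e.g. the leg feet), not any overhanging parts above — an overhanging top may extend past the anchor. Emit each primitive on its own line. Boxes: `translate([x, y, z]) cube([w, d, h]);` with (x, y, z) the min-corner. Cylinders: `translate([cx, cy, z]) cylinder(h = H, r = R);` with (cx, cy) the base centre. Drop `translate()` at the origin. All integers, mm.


translate([578, 597, 0]) cylinder(h = 2125, r = 185);


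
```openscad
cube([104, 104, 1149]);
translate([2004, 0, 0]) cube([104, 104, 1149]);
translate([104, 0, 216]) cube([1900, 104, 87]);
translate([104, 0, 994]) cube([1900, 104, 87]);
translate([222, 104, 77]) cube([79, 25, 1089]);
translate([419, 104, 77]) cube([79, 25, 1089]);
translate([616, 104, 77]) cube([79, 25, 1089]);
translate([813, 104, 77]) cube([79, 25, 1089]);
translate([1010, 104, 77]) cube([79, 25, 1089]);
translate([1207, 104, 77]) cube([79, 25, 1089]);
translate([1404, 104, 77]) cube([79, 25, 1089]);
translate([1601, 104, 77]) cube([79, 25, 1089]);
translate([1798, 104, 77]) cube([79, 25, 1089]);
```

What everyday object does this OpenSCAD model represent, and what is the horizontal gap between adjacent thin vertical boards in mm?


A fence section. The picket gap is 118 mm.

Two posts, two rails, 9 pickets — a fence section. Span 1900 mm holds 9 pickets of 79 mm with 10 equal gaps: ⌊(1900 − 9·79) / 10⌋ = 118 mm.


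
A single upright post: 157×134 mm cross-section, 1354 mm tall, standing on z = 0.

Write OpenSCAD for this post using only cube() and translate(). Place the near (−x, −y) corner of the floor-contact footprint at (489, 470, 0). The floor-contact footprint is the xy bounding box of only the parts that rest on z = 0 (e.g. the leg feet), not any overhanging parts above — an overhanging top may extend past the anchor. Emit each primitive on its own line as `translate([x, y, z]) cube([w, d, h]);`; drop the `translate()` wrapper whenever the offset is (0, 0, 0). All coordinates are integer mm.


translate([489, 470, 0]) cube([157, 134, 1354]);


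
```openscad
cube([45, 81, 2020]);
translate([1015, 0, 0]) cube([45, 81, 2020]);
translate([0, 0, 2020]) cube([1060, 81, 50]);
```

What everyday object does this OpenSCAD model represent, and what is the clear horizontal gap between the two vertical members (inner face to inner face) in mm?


A door frame. The clear opening width is 970 mm.

Two 2020 mm tall posts with a header on top — a door frame. The left jamb is 45 mm wide at x = 0; the right jamb starts at x = 1015. The clear opening is 1015 − 45 = 970 mm.


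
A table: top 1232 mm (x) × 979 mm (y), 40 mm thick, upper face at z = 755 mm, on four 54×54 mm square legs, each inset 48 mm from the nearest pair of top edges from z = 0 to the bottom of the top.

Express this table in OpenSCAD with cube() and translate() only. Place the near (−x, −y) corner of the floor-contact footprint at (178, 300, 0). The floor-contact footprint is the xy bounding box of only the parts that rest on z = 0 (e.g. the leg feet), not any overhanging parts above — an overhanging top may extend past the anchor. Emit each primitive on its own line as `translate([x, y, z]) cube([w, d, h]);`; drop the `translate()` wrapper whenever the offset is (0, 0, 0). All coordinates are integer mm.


translate([130, 252, 715]) cube([1232, 979, 40]);
translate([178, 300, 0]) cube([54, 54, 715]);
translate([1260, 300, 0]) cube([54, 54, 715]);
translate([178, 1129, 0]) cube([54, 54, 715]);
translate([1260, 1129, 0]) cube([54, 54, 715]);


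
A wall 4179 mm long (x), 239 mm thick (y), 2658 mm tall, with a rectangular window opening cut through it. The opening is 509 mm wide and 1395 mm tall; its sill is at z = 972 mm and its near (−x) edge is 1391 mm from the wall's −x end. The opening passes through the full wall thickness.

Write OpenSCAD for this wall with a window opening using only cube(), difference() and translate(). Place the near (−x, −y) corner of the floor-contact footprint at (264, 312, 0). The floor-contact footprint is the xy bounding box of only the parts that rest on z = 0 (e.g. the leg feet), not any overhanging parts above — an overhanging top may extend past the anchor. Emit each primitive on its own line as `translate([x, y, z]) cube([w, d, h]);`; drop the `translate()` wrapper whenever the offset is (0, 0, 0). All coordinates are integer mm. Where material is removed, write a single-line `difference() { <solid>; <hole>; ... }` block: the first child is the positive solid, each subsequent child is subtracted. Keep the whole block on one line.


difference() { translate([264, 312, 0]) cube([4179, 239, 2658]); translate([1655, 312, 972]) cube([509, 239, 1395]); }


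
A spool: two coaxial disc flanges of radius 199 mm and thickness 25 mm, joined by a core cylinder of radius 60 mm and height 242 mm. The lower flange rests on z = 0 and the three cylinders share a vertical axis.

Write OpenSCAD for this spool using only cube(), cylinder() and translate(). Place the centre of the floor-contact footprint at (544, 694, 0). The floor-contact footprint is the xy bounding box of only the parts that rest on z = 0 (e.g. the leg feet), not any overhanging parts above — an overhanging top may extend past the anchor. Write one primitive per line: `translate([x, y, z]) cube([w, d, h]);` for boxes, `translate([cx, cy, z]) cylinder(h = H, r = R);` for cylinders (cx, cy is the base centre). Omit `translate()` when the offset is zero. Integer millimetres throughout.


translate([544, 694, 0]) cylinder(h = 25, r = 199);
translate([544, 694, 25]) cylinder(h = 242, r = 60);
translate([544, 694, 267]) cylinder(h = 25, r = 199);


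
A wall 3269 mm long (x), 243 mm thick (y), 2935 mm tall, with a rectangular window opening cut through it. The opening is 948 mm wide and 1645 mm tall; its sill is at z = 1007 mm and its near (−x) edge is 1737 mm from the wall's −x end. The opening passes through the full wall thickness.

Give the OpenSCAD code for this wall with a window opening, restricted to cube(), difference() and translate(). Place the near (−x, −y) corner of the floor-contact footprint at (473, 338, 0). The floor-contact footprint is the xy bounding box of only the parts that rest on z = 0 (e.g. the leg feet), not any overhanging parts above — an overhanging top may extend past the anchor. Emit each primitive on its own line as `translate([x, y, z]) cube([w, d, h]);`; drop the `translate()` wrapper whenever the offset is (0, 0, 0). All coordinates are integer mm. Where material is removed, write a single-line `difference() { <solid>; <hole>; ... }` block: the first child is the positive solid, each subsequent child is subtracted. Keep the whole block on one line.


difference() { translate([473, 338, 0]) cube([3269, 243, 2935]); translate([2210, 338, 1007]) cube([948, 243, 1645]); }


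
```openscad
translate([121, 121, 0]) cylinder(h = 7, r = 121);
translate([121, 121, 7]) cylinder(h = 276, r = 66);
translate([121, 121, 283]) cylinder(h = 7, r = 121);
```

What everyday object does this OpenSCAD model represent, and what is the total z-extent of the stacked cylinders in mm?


A spool. The overall height is 290 mm.

Three coaxial cylinders, large–small–large — a spool. Two 7 mm flanges and a 276 mm core give 7 + 276 + 7 = 290 mm.


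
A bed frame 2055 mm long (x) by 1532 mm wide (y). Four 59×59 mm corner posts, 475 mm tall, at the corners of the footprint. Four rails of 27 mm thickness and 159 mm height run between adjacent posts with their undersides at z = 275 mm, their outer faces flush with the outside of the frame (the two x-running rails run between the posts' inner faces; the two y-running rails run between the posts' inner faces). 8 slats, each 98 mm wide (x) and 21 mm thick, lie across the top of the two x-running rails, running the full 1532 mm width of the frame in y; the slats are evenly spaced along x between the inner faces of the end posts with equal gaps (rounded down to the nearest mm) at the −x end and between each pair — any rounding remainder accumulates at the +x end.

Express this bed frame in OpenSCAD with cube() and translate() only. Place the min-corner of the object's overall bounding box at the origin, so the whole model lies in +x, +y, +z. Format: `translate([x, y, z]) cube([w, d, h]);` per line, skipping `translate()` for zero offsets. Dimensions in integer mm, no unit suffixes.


// slat z = rail_z + rail_h = 275 + 159 = 434
// slat gap = ⌊(1937 − 8·98) / 9⌋ = 128
cube([59, 59, 475]);
translate([0, 1473, 0]) cube([59, 59, 475]);
translate([1996, 0, 0]) cube([59, 59, 475]);
translate([1996, 1473, 0]) cube([59, 59, 475]);
translate([59, 0, 275]) cube([1937, 27, 159]);
translate([59, 1505, 275]) cube([1937, 27, 159]);
translate([0, 59, 275]) cube([27, 1414, 159]);
translate([2028, 59, 275]) cube([27, 1414, 159]);
translate([187, 0, 434]) cube([98, 1532, 21]);
translate([413, 0, 434]) cube([98, 1532, 21]);
translate([639, 0, 434]) cube([98, 1532, 21]);
translate([865, 0, 434]) cube([98, 1532, 21]);
translate([1091, 0, 434]) cube([98, 1532, 21]);
translate([1317, 0, 434]) cube([98, 1532, 21]);
translate([1543, 0, 434]) cube([98, 1532, 21]);
translate([1769, 0, 434]) cube([98, 1532, 21]);


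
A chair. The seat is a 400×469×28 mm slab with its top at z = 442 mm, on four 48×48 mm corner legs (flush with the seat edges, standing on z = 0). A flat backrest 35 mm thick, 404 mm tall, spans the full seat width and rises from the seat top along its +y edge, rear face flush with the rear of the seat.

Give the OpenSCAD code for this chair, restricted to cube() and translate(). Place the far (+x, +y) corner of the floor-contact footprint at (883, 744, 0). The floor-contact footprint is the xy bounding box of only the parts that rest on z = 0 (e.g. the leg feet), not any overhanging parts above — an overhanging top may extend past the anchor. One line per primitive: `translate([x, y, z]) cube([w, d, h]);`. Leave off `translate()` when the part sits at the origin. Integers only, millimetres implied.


translate([483, 275, 414]) cube([400, 469, 28]);
translate([483, 275, 0]) cube([48, 48, 414]);
translate([835, 275, 0]) cube([48, 48, 414]);
translate([483, 696, 0]) cube([48, 48, 414]);
translate([835, 696, 0]) cube([48, 48, 414]);
translate([483, 709, 442]) cube([400, 35, 404]);


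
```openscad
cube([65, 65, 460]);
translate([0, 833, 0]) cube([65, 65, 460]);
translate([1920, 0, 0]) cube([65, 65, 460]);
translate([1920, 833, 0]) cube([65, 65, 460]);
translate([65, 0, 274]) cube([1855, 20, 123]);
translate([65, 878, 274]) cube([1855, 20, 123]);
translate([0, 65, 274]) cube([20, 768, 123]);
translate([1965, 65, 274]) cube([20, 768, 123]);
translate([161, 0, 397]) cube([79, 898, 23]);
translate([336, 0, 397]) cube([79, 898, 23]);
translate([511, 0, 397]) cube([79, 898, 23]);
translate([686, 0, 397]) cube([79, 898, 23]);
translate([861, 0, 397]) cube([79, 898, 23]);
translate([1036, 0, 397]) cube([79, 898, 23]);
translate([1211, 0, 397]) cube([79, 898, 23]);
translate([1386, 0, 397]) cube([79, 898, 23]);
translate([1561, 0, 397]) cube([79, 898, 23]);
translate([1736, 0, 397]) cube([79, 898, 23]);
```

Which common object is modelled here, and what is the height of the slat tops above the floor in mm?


A bed frame. The slat-top height is 420 mm.

Four posts, four rails, and a row of slats — a bed frame. Slats sit on the rails at z = 274 + 123 = 397; with slat thickness 23, the top is 420 mm.


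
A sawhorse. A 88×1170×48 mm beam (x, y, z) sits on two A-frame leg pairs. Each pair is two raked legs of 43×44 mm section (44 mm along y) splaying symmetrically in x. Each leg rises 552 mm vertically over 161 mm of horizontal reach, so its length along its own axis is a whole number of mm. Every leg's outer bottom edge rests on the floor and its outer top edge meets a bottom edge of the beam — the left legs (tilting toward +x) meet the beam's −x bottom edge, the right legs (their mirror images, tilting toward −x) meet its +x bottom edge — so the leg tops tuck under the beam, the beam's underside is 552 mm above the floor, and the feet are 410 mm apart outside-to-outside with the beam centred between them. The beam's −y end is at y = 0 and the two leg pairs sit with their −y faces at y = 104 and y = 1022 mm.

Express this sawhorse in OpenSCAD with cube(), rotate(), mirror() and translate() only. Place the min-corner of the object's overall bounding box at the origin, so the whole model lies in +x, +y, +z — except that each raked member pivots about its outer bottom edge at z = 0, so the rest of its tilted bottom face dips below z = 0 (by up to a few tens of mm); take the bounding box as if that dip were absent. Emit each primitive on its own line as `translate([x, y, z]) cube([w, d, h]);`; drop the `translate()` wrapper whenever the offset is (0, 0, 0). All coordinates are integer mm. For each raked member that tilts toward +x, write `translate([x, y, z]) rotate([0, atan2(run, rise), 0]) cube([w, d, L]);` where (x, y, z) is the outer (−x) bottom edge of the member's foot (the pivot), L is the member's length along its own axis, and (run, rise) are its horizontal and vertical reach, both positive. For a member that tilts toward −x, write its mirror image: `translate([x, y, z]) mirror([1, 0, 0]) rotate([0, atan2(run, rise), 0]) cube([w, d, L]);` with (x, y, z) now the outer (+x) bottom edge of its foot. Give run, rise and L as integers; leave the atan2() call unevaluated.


translate([161, 0, 552]) cube([88, 1170, 48]);
translate([0, 104, 0]) rotate([0, atan2(161, 552), 0]) cube([43, 44, 575]);
translate([410, 104, 0]) mirror([1, 0, 0]) rotate([0, atan2(161, 552), 0]) cube([43, 44, 575]);
translate([0, 1022, 0]) rotate([0, atan2(161, 552), 0]) cube([43, 44, 575]);
translate([410, 1022, 0]) mirror([1, 0, 0]) rotate([0, atan2(161, 552), 0]) cube([43, 44, 575]);


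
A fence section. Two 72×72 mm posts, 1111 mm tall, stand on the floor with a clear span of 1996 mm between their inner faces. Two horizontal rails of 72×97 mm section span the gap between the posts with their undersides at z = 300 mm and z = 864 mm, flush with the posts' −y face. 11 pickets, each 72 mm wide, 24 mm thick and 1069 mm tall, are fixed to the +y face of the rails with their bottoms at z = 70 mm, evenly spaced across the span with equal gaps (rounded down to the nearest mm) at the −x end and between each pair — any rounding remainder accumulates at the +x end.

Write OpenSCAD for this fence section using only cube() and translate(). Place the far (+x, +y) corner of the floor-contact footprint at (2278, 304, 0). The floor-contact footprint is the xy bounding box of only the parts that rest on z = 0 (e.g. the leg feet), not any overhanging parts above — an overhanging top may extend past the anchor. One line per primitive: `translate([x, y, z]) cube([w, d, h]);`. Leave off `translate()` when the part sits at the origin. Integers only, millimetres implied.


translate([138, 232, 0]) cube([72, 72, 1111]);
translate([2206, 232, 0]) cube([72, 72, 1111]);
translate([210, 232, 300]) cube([1996, 72, 97]);
translate([210, 232, 864]) cube([1996, 72, 97]);
translate([310, 304, 70]) cube([72, 24, 1069]);
translate([482, 304, 70]) cube([72, 24, 1069]);
translate([654, 304, 70]) cube([72, 24, 1069]);
translate([826, 304, 70]) cube([72, 24, 1069]);
translate([998, 304, 70]) cube([72, 24, 1069]);
translate([1170, 304, 70]) cube([72, 24, 1069]);
translate([1342, 304, 70]) cube([72, 24, 1069]);
translate([1514, 304, 70]) cube([72, 24, 1069]);
translate([1686, 304, 70]) cube([72, 24, 1069]);
translate([1858, 304, 70]) cube([72, 24, 1069]);
translate([2030, 304, 70]) cube([72, 24, 1069]);


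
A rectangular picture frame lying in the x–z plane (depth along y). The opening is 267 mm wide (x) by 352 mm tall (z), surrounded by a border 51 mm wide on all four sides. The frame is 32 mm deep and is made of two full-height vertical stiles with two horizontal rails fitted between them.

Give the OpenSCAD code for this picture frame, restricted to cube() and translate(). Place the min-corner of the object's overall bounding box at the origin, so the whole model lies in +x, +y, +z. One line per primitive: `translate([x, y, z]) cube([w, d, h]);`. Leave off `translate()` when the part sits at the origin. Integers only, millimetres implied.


cube([51, 32, 454]);
translate([318, 0, 0]) cube([51, 32, 454]);
translate([51, 0, 0]) cube([267, 32, 51]);
translate([51, 0, 403]) cube([267, 32, 51]);


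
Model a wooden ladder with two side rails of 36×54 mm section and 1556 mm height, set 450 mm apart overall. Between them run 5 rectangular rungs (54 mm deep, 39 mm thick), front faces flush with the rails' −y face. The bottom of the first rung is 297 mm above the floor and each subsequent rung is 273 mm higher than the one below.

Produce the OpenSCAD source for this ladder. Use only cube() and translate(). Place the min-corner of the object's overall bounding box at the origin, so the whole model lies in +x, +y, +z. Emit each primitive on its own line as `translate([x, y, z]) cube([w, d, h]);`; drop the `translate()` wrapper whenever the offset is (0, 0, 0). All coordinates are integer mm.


cube([36, 54, 1556]);
translate([414, 0, 0]) cube([36, 54, 1556]);
translate([36, 0, 297]) cube([378, 54, 39]);
translate([36, 0, 570]) cube([378, 54, 39]);
translate([36, 0, 843]) cube([378, 54, 39]);
translate([36, 0, 1116]) cube([378, 54, 39]);
translate([36, 0, 1389]) cube([378, 54, 39]);


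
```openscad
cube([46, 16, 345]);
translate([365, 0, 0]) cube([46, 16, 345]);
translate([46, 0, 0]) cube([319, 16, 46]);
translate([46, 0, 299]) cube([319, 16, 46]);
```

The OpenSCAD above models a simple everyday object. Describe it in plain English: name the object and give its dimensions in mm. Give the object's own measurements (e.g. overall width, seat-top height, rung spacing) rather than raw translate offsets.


A rectangular picture frame lying in the x–z plane (depth along y). The opening is 319 mm wide (x) by 253 mm tall (z), surrounded by a border 46 mm wide on all four sides. The frame is 16 mm deep and is made of two full-height vertical stiles with two horizontal rails fitted between them.


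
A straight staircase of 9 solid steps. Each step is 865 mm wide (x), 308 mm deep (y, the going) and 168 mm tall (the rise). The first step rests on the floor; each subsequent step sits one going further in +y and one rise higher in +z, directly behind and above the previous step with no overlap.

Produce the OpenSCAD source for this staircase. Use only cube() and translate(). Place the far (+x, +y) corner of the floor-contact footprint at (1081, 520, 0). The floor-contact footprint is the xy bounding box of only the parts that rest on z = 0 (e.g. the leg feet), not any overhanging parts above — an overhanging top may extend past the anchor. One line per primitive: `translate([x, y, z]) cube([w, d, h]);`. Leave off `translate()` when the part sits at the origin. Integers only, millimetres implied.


translate([216, 212, 0]) cube([865, 308, 168]);
translate([216, 520, 168]) cube([865, 308, 168]);
translate([216, 828, 336]) cube([865, 308, 168]);
translate([216, 1136, 504]) cube([865, 308, 168]);
translate([216, 1444, 672]) cube([865, 308, 168]);
translate([216, 1752, 840]) cube([865, 308, 168]);
translate([216, 2060, 1008]) cube([865, 308, 168]);
translate([216, 2368, 1176]) cube([865, 308, 168]);
translate([216, 2676, 1344]) cube([865, 308, 168]);


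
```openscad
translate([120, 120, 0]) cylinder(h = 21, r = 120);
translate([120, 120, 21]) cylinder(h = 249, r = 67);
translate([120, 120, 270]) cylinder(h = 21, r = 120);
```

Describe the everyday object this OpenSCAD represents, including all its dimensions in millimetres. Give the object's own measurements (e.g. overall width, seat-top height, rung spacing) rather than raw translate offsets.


A spool: two coaxial disc flanges of radius 120 mm and thickness 21 mm, joined by a core cylinder of radius 67 mm and height 249 mm. The lower flange rests on z = 0 and the three cylinders share a vertical axis.


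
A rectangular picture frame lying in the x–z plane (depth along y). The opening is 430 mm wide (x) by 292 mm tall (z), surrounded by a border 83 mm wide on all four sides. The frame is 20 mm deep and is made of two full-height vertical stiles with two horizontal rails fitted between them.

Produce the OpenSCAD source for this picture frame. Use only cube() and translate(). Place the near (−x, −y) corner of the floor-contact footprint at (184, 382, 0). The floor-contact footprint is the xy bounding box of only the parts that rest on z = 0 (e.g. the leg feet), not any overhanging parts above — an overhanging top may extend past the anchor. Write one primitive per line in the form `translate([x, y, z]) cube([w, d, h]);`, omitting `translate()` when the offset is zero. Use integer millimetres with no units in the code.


translate([184, 382, 0]) cube([83, 20, 458]);
translate([697, 382, 0]) cube([83, 20, 458]);
translate([267, 382, 0]) cube([430, 20, 83]);
translate([267, 382, 375]) cube([430, 20, 83]);


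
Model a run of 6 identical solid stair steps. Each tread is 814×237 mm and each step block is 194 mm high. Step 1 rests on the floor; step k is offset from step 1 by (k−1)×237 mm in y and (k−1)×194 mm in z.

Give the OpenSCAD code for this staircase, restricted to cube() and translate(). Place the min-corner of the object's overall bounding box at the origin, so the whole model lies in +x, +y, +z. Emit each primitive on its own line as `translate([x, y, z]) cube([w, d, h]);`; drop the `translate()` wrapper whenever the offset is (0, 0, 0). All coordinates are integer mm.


cube([814, 237, 194]);
translate([0, 237, 194]) cube([814, 237, 194]);
translate([0, 474, 388]) cube([814, 237, 194]);
translate([0, 711, 582]) cube([814, 237, 194]);
translate([0, 948, 776]) cube([814, 237, 194]);
translate([0, 1185, 970]) cube([814, 237, 194]);


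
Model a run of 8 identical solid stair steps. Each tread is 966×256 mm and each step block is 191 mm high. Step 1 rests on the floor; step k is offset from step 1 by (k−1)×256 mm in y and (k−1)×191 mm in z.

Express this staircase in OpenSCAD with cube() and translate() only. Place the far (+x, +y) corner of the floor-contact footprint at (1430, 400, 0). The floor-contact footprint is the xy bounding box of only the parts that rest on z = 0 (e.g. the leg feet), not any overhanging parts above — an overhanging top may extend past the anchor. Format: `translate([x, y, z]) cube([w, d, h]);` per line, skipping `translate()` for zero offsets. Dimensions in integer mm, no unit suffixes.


translate([464, 144, 0]) cube([966, 256, 191]);
translate([464, 400, 191]) cube([966, 256, 191]);
translate([464, 656, 382]) cube([966, 256, 191]);
translate([464, 912, 573]) cube([966, 256, 191]);
translate([464, 1168, 764]) cube([966, 256, 191]);
translate([464, 1424, 955]) cube([966, 256, 191]);
translate([464, 1680, 1146]) cube([966, 256, 191]);
translate([464, 1936, 1337]) cube([966, 256, 191]);


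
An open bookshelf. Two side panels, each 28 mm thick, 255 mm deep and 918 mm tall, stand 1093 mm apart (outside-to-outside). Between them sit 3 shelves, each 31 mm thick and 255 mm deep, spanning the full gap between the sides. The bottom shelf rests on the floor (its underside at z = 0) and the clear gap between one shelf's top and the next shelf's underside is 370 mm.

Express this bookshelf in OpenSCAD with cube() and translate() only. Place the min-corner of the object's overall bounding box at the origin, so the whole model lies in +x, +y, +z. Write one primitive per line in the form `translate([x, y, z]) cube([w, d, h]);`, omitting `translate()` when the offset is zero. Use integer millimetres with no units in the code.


cube([28, 255, 918]);
translate([1065, 0, 0]) cube([28, 255, 918]);
translate([28, 0, 0]) cube([1037, 255, 31]);
translate([28, 0, 401]) cube([1037, 255, 31]);
translate([28, 0, 802]) cube([1037, 255, 31]);


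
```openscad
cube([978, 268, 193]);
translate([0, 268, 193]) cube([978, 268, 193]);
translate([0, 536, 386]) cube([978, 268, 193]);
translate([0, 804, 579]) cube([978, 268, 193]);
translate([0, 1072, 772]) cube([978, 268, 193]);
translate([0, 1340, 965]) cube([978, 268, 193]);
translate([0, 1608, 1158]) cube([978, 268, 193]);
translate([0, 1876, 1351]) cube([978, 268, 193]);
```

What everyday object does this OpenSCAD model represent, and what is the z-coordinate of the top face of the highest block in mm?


A staircase. The total rise is 1544 mm.

8 identical blocks, each offset up and back from the previous — a staircase. Each step is 193 mm tall and there are 8 of them, so the total rise is 8 × 193 = 1544 mm.


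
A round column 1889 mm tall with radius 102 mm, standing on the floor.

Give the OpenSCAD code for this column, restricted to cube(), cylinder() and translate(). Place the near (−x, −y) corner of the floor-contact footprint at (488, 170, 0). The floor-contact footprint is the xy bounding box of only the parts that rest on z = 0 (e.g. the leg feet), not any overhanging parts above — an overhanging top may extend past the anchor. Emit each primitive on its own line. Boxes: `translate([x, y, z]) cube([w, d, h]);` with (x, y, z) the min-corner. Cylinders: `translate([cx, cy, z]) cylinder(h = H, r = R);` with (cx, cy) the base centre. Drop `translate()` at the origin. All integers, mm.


translate([590, 272, 0]) cylinder(h = 1889, r = 102);


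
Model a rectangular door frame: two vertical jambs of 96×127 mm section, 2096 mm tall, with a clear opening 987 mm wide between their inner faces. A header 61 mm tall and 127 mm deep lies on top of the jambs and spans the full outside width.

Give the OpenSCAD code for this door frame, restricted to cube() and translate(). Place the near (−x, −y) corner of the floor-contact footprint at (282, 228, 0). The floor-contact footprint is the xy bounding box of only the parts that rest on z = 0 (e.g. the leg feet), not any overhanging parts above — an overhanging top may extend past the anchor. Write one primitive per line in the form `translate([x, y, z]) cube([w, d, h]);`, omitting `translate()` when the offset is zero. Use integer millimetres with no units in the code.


translate([282, 228, 0]) cube([96, 127, 2096]);
translate([1365, 228, 0]) cube([96, 127, 2096]);
translate([282, 228, 2096]) cube([1179, 127, 61]);


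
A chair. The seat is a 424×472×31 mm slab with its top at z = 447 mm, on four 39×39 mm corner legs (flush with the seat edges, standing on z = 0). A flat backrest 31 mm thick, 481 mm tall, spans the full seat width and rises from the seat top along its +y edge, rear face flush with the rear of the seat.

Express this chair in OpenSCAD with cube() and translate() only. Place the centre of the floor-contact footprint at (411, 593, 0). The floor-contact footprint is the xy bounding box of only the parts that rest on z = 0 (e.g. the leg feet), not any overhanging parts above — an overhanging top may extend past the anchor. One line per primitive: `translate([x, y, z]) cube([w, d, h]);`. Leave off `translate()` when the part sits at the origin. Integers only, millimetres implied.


translate([199, 357, 416]) cube([424, 472, 31]);
translate([199, 357, 0]) cube([39, 39, 416]);
translate([584, 357, 0]) cube([39, 39, 416]);
translate([199, 790, 0]) cube([39, 39, 416]);
translate([584, 790, 0]) cube([39, 39, 416]);
translate([199, 798, 447]) cube([424, 31, 481]);


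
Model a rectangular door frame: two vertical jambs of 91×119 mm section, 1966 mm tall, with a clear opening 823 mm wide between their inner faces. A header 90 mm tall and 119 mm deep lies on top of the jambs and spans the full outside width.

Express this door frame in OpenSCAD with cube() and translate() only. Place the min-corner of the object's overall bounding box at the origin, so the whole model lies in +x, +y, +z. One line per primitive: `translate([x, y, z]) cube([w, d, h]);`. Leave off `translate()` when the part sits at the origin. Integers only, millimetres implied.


cube([91, 119, 1966]);
translate([914, 0, 0]) cube([91, 119, 1966]);
translate([0, 0, 1966]) cube([1005, 119, 90]);


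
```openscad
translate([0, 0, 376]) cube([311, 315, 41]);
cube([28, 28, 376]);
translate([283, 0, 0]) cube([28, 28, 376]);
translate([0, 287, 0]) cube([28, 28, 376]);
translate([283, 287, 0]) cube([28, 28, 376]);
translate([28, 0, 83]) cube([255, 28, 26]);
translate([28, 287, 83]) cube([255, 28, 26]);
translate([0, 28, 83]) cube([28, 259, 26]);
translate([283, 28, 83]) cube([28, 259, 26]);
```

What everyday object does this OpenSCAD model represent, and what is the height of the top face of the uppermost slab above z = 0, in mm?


A stool. The seat height is 417 mm.

A 311×315×41 slab at z = 376 on four corner posts — a stool. The seat top is 376 + 41 = 417 mm.


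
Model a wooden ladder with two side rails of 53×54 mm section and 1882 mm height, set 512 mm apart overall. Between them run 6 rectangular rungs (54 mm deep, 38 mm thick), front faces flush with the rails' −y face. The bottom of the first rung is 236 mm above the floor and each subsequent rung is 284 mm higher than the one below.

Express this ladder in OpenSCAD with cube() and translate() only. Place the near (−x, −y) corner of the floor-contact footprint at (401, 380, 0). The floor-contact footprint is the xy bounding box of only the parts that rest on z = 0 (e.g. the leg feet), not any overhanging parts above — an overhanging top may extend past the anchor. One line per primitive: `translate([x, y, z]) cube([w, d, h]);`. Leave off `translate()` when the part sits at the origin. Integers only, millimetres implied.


translate([401, 380, 0]) cube([53, 54, 1882]);
translate([860, 380, 0]) cube([53, 54, 1882]);
translate([454, 380, 236]) cube([406, 54, 38]);
translate([454, 380, 520]) cube([406, 54, 38]);
translate([454, 380, 804]) cube([406, 54, 38]);
translate([454, 380, 1088]) cube([406, 54, 38]);
translate([454, 380, 1372]) cube([406, 54, 38]);
translate([454, 380, 1656]) cube([406, 54, 38]);


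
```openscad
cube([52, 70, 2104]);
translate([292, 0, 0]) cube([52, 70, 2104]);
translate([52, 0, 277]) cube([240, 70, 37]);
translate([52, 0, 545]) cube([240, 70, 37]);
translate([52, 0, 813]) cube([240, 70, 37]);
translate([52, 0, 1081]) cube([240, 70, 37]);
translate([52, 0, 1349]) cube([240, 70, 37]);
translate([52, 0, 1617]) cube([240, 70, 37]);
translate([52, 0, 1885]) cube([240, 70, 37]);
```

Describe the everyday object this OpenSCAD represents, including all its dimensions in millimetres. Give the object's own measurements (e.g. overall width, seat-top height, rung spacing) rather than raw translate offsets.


A straight ladder. Two 52×70 mm vertical rails, 2104 mm tall, stand 344 mm apart (outside-to-outside) with their front faces coplanar on the −y side. 7 rungs, each 70 mm deep and 37 mm tall, span between the inner faces of the rails, front faces flush with the rails. The lowest rung's underside is at z = 277 mm and rungs are spaced 268 mm apart (underside to underside).


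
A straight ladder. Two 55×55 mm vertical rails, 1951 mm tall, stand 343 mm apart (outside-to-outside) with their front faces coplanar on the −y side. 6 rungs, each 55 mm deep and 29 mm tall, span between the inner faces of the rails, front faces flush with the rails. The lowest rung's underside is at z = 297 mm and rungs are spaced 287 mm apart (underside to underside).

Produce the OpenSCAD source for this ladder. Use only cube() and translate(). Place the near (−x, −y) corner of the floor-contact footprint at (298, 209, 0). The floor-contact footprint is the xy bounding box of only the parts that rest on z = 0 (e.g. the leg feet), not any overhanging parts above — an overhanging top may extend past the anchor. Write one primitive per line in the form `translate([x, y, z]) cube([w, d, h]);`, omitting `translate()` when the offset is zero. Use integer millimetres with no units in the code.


translate([298, 209, 0]) cube([55, 55, 1951]);
translate([586, 209, 0]) cube([55, 55, 1951]);
translate([353, 209, 297]) cube([233, 55, 29]);
translate([353, 209, 584]) cube([233, 55, 29]);
translate([353, 209, 871]) cube([233, 55, 29]);
translate([353, 209, 1158]) cube([233, 55, 29]);
translate([353, 209, 1445]) cube([233, 55, 29]);
translate([353, 209, 1732]) cube([233, 55, 29]);


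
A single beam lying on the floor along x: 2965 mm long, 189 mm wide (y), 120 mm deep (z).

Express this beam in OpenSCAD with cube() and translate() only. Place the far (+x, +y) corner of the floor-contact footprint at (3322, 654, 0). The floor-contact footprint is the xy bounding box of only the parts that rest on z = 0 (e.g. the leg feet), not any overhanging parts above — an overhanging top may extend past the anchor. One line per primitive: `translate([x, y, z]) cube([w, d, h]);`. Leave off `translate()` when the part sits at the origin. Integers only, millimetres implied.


translate([357, 465, 0]) cube([2965, 189, 120]);


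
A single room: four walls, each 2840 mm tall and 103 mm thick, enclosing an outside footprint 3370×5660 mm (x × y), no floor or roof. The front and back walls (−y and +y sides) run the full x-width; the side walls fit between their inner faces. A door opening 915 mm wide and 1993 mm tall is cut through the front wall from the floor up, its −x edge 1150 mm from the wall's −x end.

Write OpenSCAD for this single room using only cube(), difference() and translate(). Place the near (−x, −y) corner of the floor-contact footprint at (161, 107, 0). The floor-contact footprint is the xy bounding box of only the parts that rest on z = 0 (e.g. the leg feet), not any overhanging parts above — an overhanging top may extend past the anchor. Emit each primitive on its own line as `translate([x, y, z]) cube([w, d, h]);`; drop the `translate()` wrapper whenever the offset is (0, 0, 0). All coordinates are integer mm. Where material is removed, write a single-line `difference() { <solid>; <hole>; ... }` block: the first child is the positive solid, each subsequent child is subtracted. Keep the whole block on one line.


difference() { translate([161, 107, 0]) cube([3370, 103, 2840]); translate([1311, 107, 0]) cube([915, 103, 1993]); }
translate([161, 5664, 0]) cube([3370, 103, 2840]);
translate([161, 210, 0]) cube([103, 5454, 2840]);
translate([3428, 210, 0]) cube([103, 5454, 2840]);


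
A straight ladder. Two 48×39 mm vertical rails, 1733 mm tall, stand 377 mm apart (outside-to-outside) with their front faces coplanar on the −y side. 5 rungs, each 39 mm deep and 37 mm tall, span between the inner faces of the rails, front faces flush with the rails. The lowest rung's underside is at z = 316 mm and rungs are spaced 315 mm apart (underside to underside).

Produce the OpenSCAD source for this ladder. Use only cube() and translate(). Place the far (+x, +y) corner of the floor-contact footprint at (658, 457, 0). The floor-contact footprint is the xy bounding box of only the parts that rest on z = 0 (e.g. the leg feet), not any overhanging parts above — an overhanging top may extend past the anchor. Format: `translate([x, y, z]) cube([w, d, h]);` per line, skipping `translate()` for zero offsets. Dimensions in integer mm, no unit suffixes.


// rung span = 377 - 2*48 = 281
// rung[k] z = 316 + k*315
translate([281, 418, 0]) cube([48, 39, 1733]);
translate([610, 418, 0]) cube([48, 39, 1733]);
translate([329, 418, 316]) cube([281, 39, 37]);
translate([329, 418, 631]) cube([281, 39, 37]);
translate([329, 418, 946]) cube([281, 39, 37]);
translate([329, 418, 1261]) cube([281, 39, 37]);
translate([329, 418, 1576]) cube([281, 39, 37]);


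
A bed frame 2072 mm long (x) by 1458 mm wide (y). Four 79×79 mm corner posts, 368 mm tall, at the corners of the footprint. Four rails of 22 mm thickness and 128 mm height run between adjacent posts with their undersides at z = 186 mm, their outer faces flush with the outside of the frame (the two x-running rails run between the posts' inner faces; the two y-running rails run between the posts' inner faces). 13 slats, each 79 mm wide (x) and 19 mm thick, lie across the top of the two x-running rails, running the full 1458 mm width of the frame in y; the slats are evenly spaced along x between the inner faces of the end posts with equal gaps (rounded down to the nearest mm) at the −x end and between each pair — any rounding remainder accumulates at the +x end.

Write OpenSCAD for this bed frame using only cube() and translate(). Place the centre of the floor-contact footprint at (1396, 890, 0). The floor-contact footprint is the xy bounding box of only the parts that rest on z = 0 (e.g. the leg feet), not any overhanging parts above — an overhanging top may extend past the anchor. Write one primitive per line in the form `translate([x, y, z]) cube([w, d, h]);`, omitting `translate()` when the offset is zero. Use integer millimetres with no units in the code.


translate([360, 161, 0]) cube([79, 79, 368]);
translate([360, 1540, 0]) cube([79, 79, 368]);
translate([2353, 161, 0]) cube([79, 79, 368]);
translate([2353, 1540, 0]) cube([79, 79, 368]);
translate([439, 161, 186]) cube([1914, 22, 128]);
translate([439, 1597, 186]) cube([1914, 22, 128]);
translate([360, 240, 186]) cube([22, 1300, 128]);
translate([2410, 240, 186]) cube([22, 1300, 128]);
translate([502, 161, 314]) cube([79, 1458, 19]);
translate([644, 161, 314]) cube([79, 1458, 19]);
translate([786, 161, 314]) cube([79, 1458, 19]);
translate([928, 161, 314]) cube([79, 1458, 19]);
translate([1070, 161, 314]) cube([79, 1458, 19]);
translate([1212, 161, 314]) cube([79, 1458, 19]);
translate([1354, 161, 314]) cube([79, 1458, 19]);
translate([1496, 161, 314]) cube([79, 1458, 19]);
translate([1638, 161, 314]) cube([79, 1458, 19]);
translate([1780, 161, 314]) cube([79, 1458, 19]);
translate([1922, 161, 314]) cube([79, 1458, 19]);
translate([2064, 161, 314]) cube([79, 1458, 19]);
translate([2206, 161, 314]) cube([79, 1458, 19]);


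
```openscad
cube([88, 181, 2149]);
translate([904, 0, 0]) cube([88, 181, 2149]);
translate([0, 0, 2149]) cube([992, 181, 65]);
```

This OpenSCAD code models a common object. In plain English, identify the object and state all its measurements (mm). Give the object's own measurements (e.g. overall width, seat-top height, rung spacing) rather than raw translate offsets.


A door frame. The clear opening is 816 mm wide and 2149 mm high. Two 88 mm wide jambs, 181 mm deep, stand either side of the opening from the floor to the top of the opening. A 65 mm thick head sits across the top of both jambs, spanning the full outside width of the frame.


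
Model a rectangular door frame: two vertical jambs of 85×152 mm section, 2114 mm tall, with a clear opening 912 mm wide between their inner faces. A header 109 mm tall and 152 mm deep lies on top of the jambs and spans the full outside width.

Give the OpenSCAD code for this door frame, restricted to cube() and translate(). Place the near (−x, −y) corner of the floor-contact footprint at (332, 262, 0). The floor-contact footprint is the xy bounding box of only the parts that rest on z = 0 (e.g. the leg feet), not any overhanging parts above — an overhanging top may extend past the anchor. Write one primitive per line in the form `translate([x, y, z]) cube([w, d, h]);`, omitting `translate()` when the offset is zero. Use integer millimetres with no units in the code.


translate([332, 262, 0]) cube([85, 152, 2114]);
translate([1329, 262, 0]) cube([85, 152, 2114]);
translate([332, 262, 2114]) cube([1082, 152, 109]);


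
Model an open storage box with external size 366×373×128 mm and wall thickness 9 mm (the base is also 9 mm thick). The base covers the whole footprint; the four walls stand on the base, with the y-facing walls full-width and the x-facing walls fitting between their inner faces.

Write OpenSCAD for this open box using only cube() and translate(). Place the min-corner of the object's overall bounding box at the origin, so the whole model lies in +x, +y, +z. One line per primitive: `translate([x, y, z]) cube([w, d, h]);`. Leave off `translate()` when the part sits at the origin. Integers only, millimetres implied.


cube([366, 373, 9]);
translate([0, 0, 9]) cube([366, 9, 119]);
translate([0, 364, 9]) cube([366, 9, 119]);
translate([0, 9, 9]) cube([9, 355, 119]);
translate([357, 9, 9]) cube([9, 355, 119]);
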